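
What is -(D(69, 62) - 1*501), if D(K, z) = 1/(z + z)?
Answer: 62123/124 ≈ 500.99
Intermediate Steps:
D(K, z) = 1/(2*z)
-(D(69, 62) - 1*501) = -((½)/62 - 1*501) = -((½)*(1/62) - 501) = -(1/124 - 501) = -1*(-62123/124) = 62123/124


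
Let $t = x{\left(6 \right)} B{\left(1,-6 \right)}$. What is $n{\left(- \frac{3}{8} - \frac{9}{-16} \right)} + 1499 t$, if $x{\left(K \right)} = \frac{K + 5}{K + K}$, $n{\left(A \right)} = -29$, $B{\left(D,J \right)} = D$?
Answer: $\frac{16141}{12} \approx 1345.1$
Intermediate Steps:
$x{\left(K \right)} = \frac{5 + K}{2 K}$
$t = \frac{11}{12}$ ($t = \frac{5 + 6}{2 \cdot 6} \cdot 1 = \frac{1}{2} \cdot \frac{1}{6} \cdot 11 \cdot 1 = \frac{11}{12} \cdot 1 = \frac{11}{12} \approx 0.91667$)
$n{\left(- \frac{3}{8} - \frac{9}{-16} \right)} + 1499 t = -29 + 1499 \cdot \frac{11}{12} = -29 + \frac{16489}{12} = \frac{16141}{12}$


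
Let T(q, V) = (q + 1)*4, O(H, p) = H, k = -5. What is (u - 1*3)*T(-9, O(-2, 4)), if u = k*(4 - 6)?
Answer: -224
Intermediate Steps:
T(q, V) = 4 + 4*q (T(q, V) = (1 + q)*4 = 4 + 4*q)
u = 10 (u = -5*(4 - 6) = -5*(-2) = 10)
(u - 1*3)*T(-9, O(-2, 4)) = (10 - 1*3)*(4 + 4*(-9)) = (10 - 3)*(4 - 36) = 7*(-32) = -224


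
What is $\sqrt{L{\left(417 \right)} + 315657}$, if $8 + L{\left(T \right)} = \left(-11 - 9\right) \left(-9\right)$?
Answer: $\sqrt{315829} \approx 561.99$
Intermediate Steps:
$L{\left(T \right)} = 172$ ($L{\left(T \right)} = -8 + \left(-11 - 9\right) \left(-9\right) = -8 - -180 = -8 + 180 = 172$)
$\sqrt{L{\left(417 \right)} + 315657} = \sqrt{172 + 315657} = \sqrt{315829}$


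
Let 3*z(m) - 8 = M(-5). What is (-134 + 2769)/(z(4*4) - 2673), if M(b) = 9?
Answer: -7905/8002 ≈ -0.98788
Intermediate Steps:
z(m) = 17/3 (z(m) = 8/3 + (1/3)*9 = 8/3 + 3 = 17/3)
(-134 + 2769)/(z(4*4) - 2673) = (-134 + 2769)/(17/3 - 2673) = 2635/(-8002/3) = 2635*(-3/8002) = -7905/8002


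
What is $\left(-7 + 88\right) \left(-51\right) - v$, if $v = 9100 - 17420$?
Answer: $4189$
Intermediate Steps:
$v = -8320$ ($v = 9100 - 17420 = -8320$)
$\left(-7 + 88\right) \left(-51\right) - v = \left(-7 + 88\right) \left(-51\right) - -8320 = 81 \left(-51\right) + 8320 = -4131 + 8320 = 4189$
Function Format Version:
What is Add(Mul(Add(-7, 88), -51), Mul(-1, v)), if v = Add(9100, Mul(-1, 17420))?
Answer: 4189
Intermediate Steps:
v = -8320 (v = Add(9100, -17420) = -8320)
Add(Mul(Add(-7, 88), -51), Mul(-1, v)) = Add(Mul(Add(-7, 88), -51), Mul(-1, -8320)) = Add(Mul(81, -51), 8320) = Add(-4131, 8320) = 4189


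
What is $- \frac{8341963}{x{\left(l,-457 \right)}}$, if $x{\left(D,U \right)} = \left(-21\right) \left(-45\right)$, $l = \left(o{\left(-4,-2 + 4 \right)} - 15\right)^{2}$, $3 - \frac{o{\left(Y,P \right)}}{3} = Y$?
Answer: $- \frac{1191709}{135} \approx -8827.5$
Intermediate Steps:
$o{\left(Y,P \right)} = 9 - 3 Y$
$l = 36$ ($l = \left(\left(9 - -12\right) - 15\right)^{2} = \left(\left(9 + 12\right) - 15\right)^{2} = \left(21 - 15\right)^{2} = 6^{2} = 36$)
$x{\left(D,U \right)} = 945$
$- \frac{8341963}{x{\left(l,-457 \right)}} = - \frac{8341963}{945} = \left(-8341963\right) \frac{1}{945} = - \frac{1191709}{135}$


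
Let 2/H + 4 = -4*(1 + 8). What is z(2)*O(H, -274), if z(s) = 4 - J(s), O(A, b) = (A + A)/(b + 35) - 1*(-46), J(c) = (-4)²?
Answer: -659646/1195 ≈ -552.00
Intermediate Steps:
J(c) = 16
H = -1/20 (H = 2/(-4 - 4*(1 + 8)) = 2/(-4 - 4*9) = 2/(-4 - 36) = 2/(-40) = 2*(-1/40) = -1/20 ≈ -0.050000)
O(A, b) = 46 + 2*A/(35 + b) (O(A, b) = (2*A)/(35 + b) + 46 = 2*A/(35 + b) + 46 = 46 + 2*A/(35 + b))
z(s) = -12 (z(s) = 4 - 1*16 = 4 - 16 = -12)
z(2)*O(H, -274) = -24*(805 - 1/20 + 23*(-274))/(35 - 274) = -24*(805 - 1/20 - 6302)/(-239) = -24*(-1)*(-109941)/(239*20) = -12*109941/2390 = -659646/1195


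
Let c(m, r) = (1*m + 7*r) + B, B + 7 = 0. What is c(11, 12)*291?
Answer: 25608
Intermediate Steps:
B = -7 (B = -7 + 0 = -7)
c(m, r) = -7 + m + 7*r (c(m, r) = (1*m + 7*r) - 7 = (m + 7*r) - 7 = -7 + m + 7*r)
c(11, 12)*291 = (-7 + 11 + 7*12)*291 = (-7 + 11 + 84)*291 = 88*291 = 25608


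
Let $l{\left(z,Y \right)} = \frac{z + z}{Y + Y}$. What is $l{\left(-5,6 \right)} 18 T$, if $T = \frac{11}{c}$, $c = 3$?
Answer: $-55$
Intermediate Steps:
$l{\left(z,Y \right)} = \frac{z}{Y}$ ($l{\left(z,Y \right)} = \frac{2 z}{2 Y} = 2 z \frac{1}{2 Y} = \frac{z}{Y}$)
$T = \frac{11}{3} \approx 3.6667$
$l{\left(-5,6 \right)} 18 T = - \frac{5}{6} \cdot 18 \cdot \frac{11}{3} = \left(-5\right) \frac{1}{6} \cdot 18 \cdot \frac{11}{3} = \left(- \frac{5}{6}\right) 18 \cdot \frac{11}{3} = \left(-15\right) \frac{11}{3} = -55$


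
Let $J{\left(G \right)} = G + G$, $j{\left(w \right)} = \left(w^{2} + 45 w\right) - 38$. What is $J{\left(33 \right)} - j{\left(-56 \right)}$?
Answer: $-512$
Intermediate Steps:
$j{\left(w \right)} = -38 + w^{2} + 45 w$
$J{\left(G \right)} = 2 G$
$J{\left(33 \right)} - j{\left(-56 \right)} = 2 \cdot 33 - \left(-38 + \left(-56\right)^{2} + 45 \left(-56\right)\right) = 66 - \left(-38 + 3136 - 2520\right) = 66 - 578 = -512$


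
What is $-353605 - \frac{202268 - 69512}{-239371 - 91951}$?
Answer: $- \frac{58578491527}{165661} \approx -3.536 \cdot 10^{5}$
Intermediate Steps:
$-353605 - \frac{202268 - 69512}{-239371 - 91951} = -353605 - \frac{132756}{-331322} = -353605 - 132756 \left(- \frac{1}{331322}\right) = -353605 - - \frac{66378}{165661} = -353605 + \frac{66378}{165661} = - \frac{58578491527}{165661}$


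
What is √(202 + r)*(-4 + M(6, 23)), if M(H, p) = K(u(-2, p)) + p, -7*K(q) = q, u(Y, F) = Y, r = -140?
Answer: 135*√62/7 ≈ 151.86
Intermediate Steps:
K(q) = -q/7
M(H, p) = 2/7 + p (M(H, p) = -⅐*(-2) + p = 2/7 + p)
√(202 + r)*(-4 + M(6, 23)) = √(202 - 140)*(-4 + (2/7 + 23)) = √62*(-4 + 163/7) = √62*(135/7) = 135*√62/7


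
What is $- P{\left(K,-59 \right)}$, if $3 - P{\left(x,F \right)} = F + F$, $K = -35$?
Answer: $-121$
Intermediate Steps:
$P{\left(x,F \right)} = 3 - 2 F$ ($P{\left(x,F \right)} = 3 - \left(F + F\right) = 3 - 2 F$)
$- P{\left(K,-59 \right)} = - (3 - -118) = - (3 + 118) = \left(-1\right) 121 = -121$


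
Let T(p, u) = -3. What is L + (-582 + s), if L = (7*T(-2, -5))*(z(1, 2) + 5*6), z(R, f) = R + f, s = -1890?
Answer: -3165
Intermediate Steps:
L = -693 (L = (7*(-3))*((1 + 2) + 5*6) = -21*(3 + 30) = -21*33 = -693)
L + (-582 + s) = -693 + (-582 - 1890) = -693 - 2472 = -3165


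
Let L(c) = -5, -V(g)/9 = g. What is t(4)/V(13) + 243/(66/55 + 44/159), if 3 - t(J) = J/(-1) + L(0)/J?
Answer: 15061973/91572 ≈ 164.48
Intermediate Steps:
V(g) = -9*g
t(J) = 3 + J + 5/J (t(J) = 3 - (J/(-1) - 5/J) = 3 - (J*(-1) - 5/J) = 3 - (-J - 5/J) = 3 + (J + 5/J) = 3 + J + 5/J)
t(4)/V(13) + 243/(66/55 + 44/159) = (3 + 4 + 5/4)/((-9*13)) + 243/(66/55 + 44/159) = (3 + 4 + 5*(1/4))/(-117) + 243/(66*(1/55) + 44*(1/159)) = (3 + 4 + 5/4)*(-1/117) + 243/(6/5 + 44/159) = (33/4)*(-1/117) + 243/(1174/795) = -11/156 + 243*(795/1174) = -11/156 + 193185/1174 = 15061973/91572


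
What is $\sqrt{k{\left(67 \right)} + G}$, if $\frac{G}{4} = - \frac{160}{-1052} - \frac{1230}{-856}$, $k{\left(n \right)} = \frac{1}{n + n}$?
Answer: $\frac{\sqrt{90486564739594}}{3770894} \approx 2.5226$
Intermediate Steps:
$k{\left(n \right)} = \frac{1}{2 n}$
$G = \frac{178865}{28141}$ ($G = 4 \left(- \frac{160}{-1052} - \frac{1230}{-856}\right) = 4 \left(\left(-160\right) \left(- \frac{1}{1052}\right) - - \frac{615}{428}\right) = 4 \left(\frac{40}{263} + \frac{615}{428}\right) = 4 \cdot \frac{178865}{112564} = \frac{178865}{28141} \approx 6.356$)
$\sqrt{k{\left(67 \right)} + G} = \sqrt{\frac{1}{2 \cdot 67} + \frac{178865}{28141}} = \sqrt{\frac{1}{2} \cdot \frac{1}{67} + \frac{178865}{28141}} = \sqrt{\frac{1}{134} + \frac{178865}{28141}} = \sqrt{\frac{23996051}{3770894}} = \frac{\sqrt{90486564739594}}{3770894}$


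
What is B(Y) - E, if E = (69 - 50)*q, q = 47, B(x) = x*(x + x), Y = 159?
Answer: 49669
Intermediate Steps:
B(x) = 2*x² (B(x) = x*(2*x) = 2*x²)
E = 893 (E = (69 - 50)*47 = 19*47 = 893)
B(Y) - E = 2*159² - 1*893 = 2*25281 - 893 = 50562 - 893 = 49669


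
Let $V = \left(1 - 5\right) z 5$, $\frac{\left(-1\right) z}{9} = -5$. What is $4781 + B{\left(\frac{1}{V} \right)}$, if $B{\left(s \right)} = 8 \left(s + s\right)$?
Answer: $\frac{1075721}{225} \approx 4781.0$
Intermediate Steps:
$z = 45$ ($z = \left(-9\right) \left(-5\right) = 45$)
$V = -900$ ($V = \left(1 - 5\right) 45 \cdot 5 = \left(-4\right) 45 \cdot 5 = \left(-180\right) 5 = -900$)
$B{\left(s \right)} = 16 s$ ($B{\left(s \right)} = 8 \cdot 2 s = 16 s$)
$4781 + B{\left(\frac{1}{V} \right)} = 4781 + \frac{16}{-900} = 4781 + 16 \left(- \frac{1}{900}\right) = 4781 - \frac{4}{225} = \frac{1075721}{225}$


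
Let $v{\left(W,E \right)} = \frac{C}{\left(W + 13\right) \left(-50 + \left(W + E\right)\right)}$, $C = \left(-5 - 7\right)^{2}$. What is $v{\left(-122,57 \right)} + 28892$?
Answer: $\frac{362161364}{12535} \approx 28892.0$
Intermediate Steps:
$C = 144$ ($C = \left(-12\right)^{2} = 144$)
$v{\left(W,E \right)} = \frac{144}{\left(13 + W\right) \left(-50 + E + W\right)}$ ($v{\left(W,E \right)} = \frac{144}{\left(W + 13\right) \left(-50 + \left(W + E\right)\right)} = \frac{144}{\left(13 + W\right) \left(-50 + \left(E + W\right)\right)} = \frac{144}{\left(13 + W\right) \left(-50 + E + W\right)}$)
$v{\left(-122,57 \right)} + 28892 = \frac{144}{-650 + \left(-122\right)^{2} - -4514 + 13 \cdot 57 + 57 \left(-122\right)} + 28892 = \frac{144}{-650 + 14884 + 4514 + 741 - 6954} + 28892 = \frac{144}{12535} + 28892 = \frac{362161364}{12535}$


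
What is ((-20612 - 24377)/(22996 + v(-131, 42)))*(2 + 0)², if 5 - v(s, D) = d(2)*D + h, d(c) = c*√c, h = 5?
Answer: -258641761/33050119 - 944769*√2/33050119 ≈ -7.8662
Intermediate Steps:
d(c) = c^(3/2)
v(s, D) = -2*D*√2 (v(s, D) = 5 - (2^(3/2)*D + 5) = 5 - ((2*√2)*D + 5) = 5 - (2*D*√2 + 5) = 5 - (5 + 2*D*√2) = 5 + (-5 - 2*D*√2) = -2*D*√2)
((-20612 - 24377)/(22996 + v(-131, 42)))*(2 + 0)² = ((-20612 - 24377)/(22996 - 2*42*√2))*(2 + 0)² = -44989/(22996 - 84*√2)*2² = -44989/(22996 - 84*√2)*4 = -179956/(22996 - 84*√2)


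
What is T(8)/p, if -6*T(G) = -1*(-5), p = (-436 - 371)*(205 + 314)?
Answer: 5/2512998 ≈ 1.9897e-6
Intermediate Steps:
p = -418833 (p = -807*519 = -418833)
T(G) = -⅚ (T(G) = -(-1)*(-5)/6 = -⅙*5 = -⅚)
T(8)/p = -⅚/(-418833) = -⅚*(-1/418833) = 5/2512998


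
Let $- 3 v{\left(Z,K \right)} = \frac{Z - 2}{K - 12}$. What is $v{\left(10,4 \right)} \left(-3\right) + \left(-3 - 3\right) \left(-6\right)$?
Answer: $35$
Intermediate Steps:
$v{\left(Z,K \right)} = - \frac{-2 + Z}{3 \left(-12 + K\right)}$ ($v{\left(Z,K \right)} = - \frac{\left(Z - 2\right) \frac{1}{K - 12}}{3} = - \frac{\left(-2 + Z\right) \frac{1}{-12 + K}}{3} = - \frac{\frac{1}{-12 + K} \left(-2 + Z\right)}{3} = - \frac{-2 + Z}{3 \left(-12 + K\right)}$)
$v{\left(10,4 \right)} \left(-3\right) + \left(-3 - 3\right) \left(-6\right) = \frac{2 - 10}{3 \left(-12 + 4\right)} \left(-3\right) + \left(-3 - 3\right) \left(-6\right) = \frac{2 - 10}{3 \left(-8\right)} \left(-3\right) - -36 = \frac{1}{3} \left(- \frac{1}{8}\right) \left(-8\right) \left(-3\right) + 36 = \frac{1}{3} \left(-3\right) + 36 = -1 + 36 = 35$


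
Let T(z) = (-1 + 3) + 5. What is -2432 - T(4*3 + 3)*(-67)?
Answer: -1963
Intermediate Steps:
T(z) = 7 (T(z) = 2 + 5 = 7)
-2432 - T(4*3 + 3)*(-67) = -2432 - 7*(-67) = -2432 - 1*(-469) = -2432 + 469 = -1963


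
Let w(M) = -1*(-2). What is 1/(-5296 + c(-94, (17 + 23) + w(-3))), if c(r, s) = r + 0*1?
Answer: -1/5390 ≈ -0.00018553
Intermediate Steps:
w(M) = 2
c(r, s) = r (c(r, s) = r + 0 = r)
1/(-5296 + c(-94, (17 + 23) + w(-3))) = 1/(-5296 - 94) = 1/(-5390) = -1/5390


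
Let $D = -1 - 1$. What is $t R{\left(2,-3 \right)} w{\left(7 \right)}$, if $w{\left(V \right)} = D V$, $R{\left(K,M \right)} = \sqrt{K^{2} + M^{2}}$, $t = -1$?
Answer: $14 \sqrt{13} \approx 50.478$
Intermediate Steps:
$D = -2$
$w{\left(V \right)} = - 2 V$
$t R{\left(2,-3 \right)} w{\left(7 \right)} = - \sqrt{2^{2} + \left(-3\right)^{2}} \left(\left(-2\right) 7\right) = - \sqrt{4 + 9} \left(-14\right) = - \sqrt{13} \left(-14\right) = 14 \sqrt{13}$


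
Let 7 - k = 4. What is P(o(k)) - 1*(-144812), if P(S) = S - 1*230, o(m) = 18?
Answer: 144600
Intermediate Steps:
k = 3 (k = 7 - 1*4 = 7 - 4 = 3)
P(S) = -230 + S (P(S) = S - 230 = -230 + S)
P(o(k)) - 1*(-144812) = (-230 + 18) - 1*(-144812) = -212 + 144812 = 144600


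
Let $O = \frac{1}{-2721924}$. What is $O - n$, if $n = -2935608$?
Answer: $\frac{7990501869791}{2721924} \approx 2.9356 \cdot 10^{6}$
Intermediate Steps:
$O = - \frac{1}{2721924} \approx -3.6739 \cdot 10^{-7}$
$O - n = - \frac{1}{2721924} - -2935608 = - \frac{1}{2721924} + 2935608 = \frac{7990501869791}{2721924}$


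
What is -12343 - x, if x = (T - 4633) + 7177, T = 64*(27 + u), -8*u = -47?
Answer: -16991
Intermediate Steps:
u = 47/8 (u = -1/8*(-47) = 47/8 ≈ 5.8750)
T = 2104 (T = 64*(27 + 47/8) = 64*(263/8) = 2104)
x = 4648 (x = (2104 - 4633) + 7177 = -2529 + 7177 = 4648)
-12343 - x = -12343 - 1*4648 = -12343 - 4648 = -16991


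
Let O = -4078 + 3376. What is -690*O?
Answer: 484380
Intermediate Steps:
O = -702
-690*O = -690*(-702) = 484380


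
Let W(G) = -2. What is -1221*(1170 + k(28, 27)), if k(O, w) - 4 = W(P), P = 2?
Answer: -1431012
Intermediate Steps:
k(O, w) = 2 (k(O, w) = 4 - 2 = 2)
-1221*(1170 + k(28, 27)) = -1221*(1170 + 2) = -1221*1172 = -1431012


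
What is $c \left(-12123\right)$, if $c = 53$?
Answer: $-642519$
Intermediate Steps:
$c \left(-12123\right) = 53 \left(-12123\right) = -642519$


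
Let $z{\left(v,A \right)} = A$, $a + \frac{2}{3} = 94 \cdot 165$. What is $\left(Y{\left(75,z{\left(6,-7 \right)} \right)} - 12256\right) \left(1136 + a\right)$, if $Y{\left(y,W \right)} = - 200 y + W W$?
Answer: $-452869584$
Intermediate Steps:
$a = \frac{46528}{3}$ ($a = - \frac{2}{3} + 94 \cdot 165 = - \frac{2}{3} + 15510 = \frac{46528}{3} \approx 15509.0$)
$Y{\left(y,W \right)} = W^{2} - 200 y$ ($Y{\left(y,W \right)} = - 200 y + W^{2} = W^{2} - 200 y$)
$\left(Y{\left(75,z{\left(6,-7 \right)} \right)} - 12256\right) \left(1136 + a\right) = \left(\left(\left(-7\right)^{2} - 15000\right) - 12256\right) \left(1136 + \frac{46528}{3}\right) = \left(\left(49 - 15000\right) - 12256\right) \frac{49936}{3} = \left(-14951 - 12256\right) \frac{49936}{3} = \left(-27207\right) \frac{49936}{3} = -452869584$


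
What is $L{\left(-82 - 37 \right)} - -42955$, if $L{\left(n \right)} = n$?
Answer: $42836$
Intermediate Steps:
$L{\left(-82 - 37 \right)} - -42955 = \left(-82 - 37\right) - -42955 = \left(-82 - 37\right) + 42955 = -119 + 42955 = 42836$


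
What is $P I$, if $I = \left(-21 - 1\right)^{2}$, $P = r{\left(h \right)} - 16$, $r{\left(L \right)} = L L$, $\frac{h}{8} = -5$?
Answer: $766656$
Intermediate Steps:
$h = -40$ ($h = 8 \left(-5\right) = -40$)
$r{\left(L \right)} = L^{2}$
$P = 1584$ ($P = \left(-40\right)^{2} - 16 = 1600 - 16 = 1584$)
$I = 484$ ($I = \left(-22\right)^{2} = 484$)
$P I = 1584 \cdot 484 = 766656$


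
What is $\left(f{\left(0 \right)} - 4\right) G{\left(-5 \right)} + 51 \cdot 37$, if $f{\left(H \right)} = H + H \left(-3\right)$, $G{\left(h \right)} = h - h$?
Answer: $1887$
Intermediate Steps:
$G{\left(h \right)} = 0$
$f{\left(H \right)} = - 2 H$ ($f{\left(H \right)} = H - 3 H = - 2 H$)
$\left(f{\left(0 \right)} - 4\right) G{\left(-5 \right)} + 51 \cdot 37 = \left(\left(-2\right) 0 - 4\right) 0 + 51 \cdot 37 = \left(0 - 4\right) 0 + 1887 = \left(-4\right) 0 + 1887 = 0 + 1887 = 1887$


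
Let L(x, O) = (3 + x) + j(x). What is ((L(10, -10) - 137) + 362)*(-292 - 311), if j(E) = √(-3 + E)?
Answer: -143514 - 603*√7 ≈ -1.4511e+5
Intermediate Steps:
L(x, O) = 3 + x + √(-3 + x) (L(x, O) = (3 + x) + √(-3 + x) = 3 + x + √(-3 + x))
((L(10, -10) - 137) + 362)*(-292 - 311) = (((3 + 10 + √(-3 + 10)) - 137) + 362)*(-292 - 311) = (((3 + 10 + √7) - 137) + 362)*(-603) = (((13 + √7) - 137) + 362)*(-603) = ((-124 + √7) + 362)*(-603) = (238 + √7)*(-603) = -143514 - 603*√7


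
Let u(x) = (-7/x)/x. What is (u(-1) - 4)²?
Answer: 121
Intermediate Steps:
u(x) = -7/x²
(u(-1) - 4)² = (-7/(-1)² - 4)² = (-7*1 - 4)² = (-7 - 4)² = (-11)² = 121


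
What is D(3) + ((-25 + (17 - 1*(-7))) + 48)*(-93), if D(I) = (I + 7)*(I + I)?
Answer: -4311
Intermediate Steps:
D(I) = 2*I*(7 + I) (D(I) = (7 + I)*(2*I) = 2*I*(7 + I))
D(3) + ((-25 + (17 - 1*(-7))) + 48)*(-93) = 2*3*(7 + 3) + ((-25 + (17 - 1*(-7))) + 48)*(-93) = 2*3*10 + ((-25 + (17 + 7)) + 48)*(-93) = 60 + ((-25 + 24) + 48)*(-93) = 60 + (-1 + 48)*(-93) = 60 + 47*(-93) = 60 - 4371 = -4311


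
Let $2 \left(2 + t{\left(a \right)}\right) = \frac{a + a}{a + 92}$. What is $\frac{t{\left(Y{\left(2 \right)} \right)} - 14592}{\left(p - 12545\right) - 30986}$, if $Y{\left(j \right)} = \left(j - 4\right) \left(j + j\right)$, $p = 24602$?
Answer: $\frac{306476}{397509} \approx 0.77099$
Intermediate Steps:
$Y{\left(j \right)} = 2 j \left(-4 + j\right)$ ($Y{\left(j \right)} = \left(-4 + j\right) 2 j = 2 j \left(-4 + j\right)$)
$t{\left(a \right)} = -2 + \frac{a}{92 + a}$ ($t{\left(a \right)} = -2 + \frac{\left(a + a\right) \frac{1}{a + 92}}{2} = -2 + \frac{2 a \frac{1}{92 + a}}{2} = -2 + \frac{a}{92 + a}$)
$\frac{t{\left(Y{\left(2 \right)} \right)} - 14592}{\left(p - 12545\right) - 30986} = \frac{\frac{-184 - 2 \cdot 2 \left(-4 + 2\right)}{92 + 2 \cdot 2 \left(-4 + 2\right)} - 14592}{\left(24602 - 12545\right) - 30986} = \frac{\frac{-184 - 2 \cdot 2 \left(-2\right)}{92 + 2 \cdot 2 \left(-2\right)} - 14592}{12057 - 30986} = \frac{\frac{-184 - -8}{92 - 8} - 14592}{-18929} = \left(\frac{-184 + 8}{84} - 14592\right) \left(- \frac{1}{18929}\right) = \left(\frac{1}{84} \left(-176\right) - 14592\right) \left(- \frac{1}{18929}\right) = \left(- \frac{44}{21} - 14592\right) \left(- \frac{1}{18929}\right) = \left(- \frac{306476}{21}\right) \left(- \frac{1}{18929}\right) = \frac{306476}{397509}$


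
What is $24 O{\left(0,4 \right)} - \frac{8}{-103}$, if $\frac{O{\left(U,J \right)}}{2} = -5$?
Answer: $- \frac{24712}{103} \approx -239.92$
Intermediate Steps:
$O{\left(U,J \right)} = -10$ ($O{\left(U,J \right)} = 2 \left(-5\right) = -10$)
$24 O{\left(0,4 \right)} - \frac{8}{-103} = 24 \left(-10\right) - \frac{8}{-103} = -240 - - \frac{8}{103} = -240 + \frac{8}{103} = - \frac{24712}{103}$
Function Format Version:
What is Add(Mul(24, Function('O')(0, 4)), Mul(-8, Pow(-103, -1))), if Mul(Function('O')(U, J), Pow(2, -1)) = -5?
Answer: Rational(-24712, 103) ≈ -239.92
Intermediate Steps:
Function('O')(U, J) = -10 (Function('O')(U, J) = Mul(2, -5) = -10)
Add(Mul(24, Function('O')(0, 4)), Mul(-8, Pow(-103, -1))) = Add(Mul(24, -10), Mul(-8, Pow(-103, -1))) = Add(-240, Mul(-8, Rational(-1, 103))) = Add(-240, Rational(8, 103)) = Rational(-24712, 103)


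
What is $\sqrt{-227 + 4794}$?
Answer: $\sqrt{4567} \approx 67.58$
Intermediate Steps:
$\sqrt{-227 + 4794} = \sqrt{4567}$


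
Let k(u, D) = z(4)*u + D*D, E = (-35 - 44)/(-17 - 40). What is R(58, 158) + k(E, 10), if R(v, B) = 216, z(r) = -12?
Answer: 5688/19 ≈ 299.37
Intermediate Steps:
E = 79/57 (E = -79/(-57) = -79*(-1/57) = 79/57 ≈ 1.3860)
k(u, D) = D**2 - 12*u (k(u, D) = -12*u + D*D = -12*u + D**2 = D**2 - 12*u)
R(58, 158) + k(E, 10) = 216 + (10**2 - 12*79/57) = 216 + (100 - 316/19) = 216 + 1584/19 = 5688/19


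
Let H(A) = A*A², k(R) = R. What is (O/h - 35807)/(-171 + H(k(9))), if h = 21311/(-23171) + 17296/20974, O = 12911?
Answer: -63945856195/207950841 ≈ -307.50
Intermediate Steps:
h = -23105649/242994277 (h = 21311*(-1/23171) + 17296*(1/20974) = -21311/23171 + 8648/10487 = -23105649/242994277 ≈ -0.095087)
H(A) = A³
(O/h - 35807)/(-171 + H(k(9))) = (12911/(-23105649/242994277) - 35807)/(-171 + 9³) = (12911*(-242994277/23105649) - 35807)/(-171 + 729) = (-3137299110347/23105649 - 35807)/558 = -3964643084090/23105649*1/558 = -63945856195/207950841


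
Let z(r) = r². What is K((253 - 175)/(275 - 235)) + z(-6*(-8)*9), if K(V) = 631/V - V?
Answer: 145817599/780 ≈ 1.8695e+5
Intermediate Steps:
K(V) = -V + 631/V
K((253 - 175)/(275 - 235)) + z(-6*(-8)*9) = (-(253 - 175)/(275 - 235) + 631/(((253 - 175)/(275 - 235)))) + (-6*(-8)*9)² = (-78/40 + 631/((78/40))) + (48*9)² = (-78/40 + 631/((78*(1/40)))) + 432² = (-1*39/20 + 631/(39/20)) + 186624 = (-39/20 + 631*(20/39)) + 186624 = (-39/20 + 12620/39) + 186624 = 250879/780 + 186624 = 145817599/780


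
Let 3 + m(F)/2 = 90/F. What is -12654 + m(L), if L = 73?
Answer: -924000/73 ≈ -12658.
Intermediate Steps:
m(F) = -6 + 180/F (m(F) = -6 + 2*(90/F) = -6 + 180/F)
-12654 + m(L) = -12654 + (-6 + 180/73) = -12654 - 258/73 = -924000/73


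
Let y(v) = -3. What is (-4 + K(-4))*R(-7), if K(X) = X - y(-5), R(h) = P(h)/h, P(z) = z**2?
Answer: 35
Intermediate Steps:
R(h) = h (R(h) = h**2/h = h)
K(X) = 3 + X (K(X) = X - 1*(-3) = X + 3 = 3 + X)
(-4 + K(-4))*R(-7) = (-4 + (3 - 4))*(-7) = (-4 - 1)*(-7) = -5*(-7) = 35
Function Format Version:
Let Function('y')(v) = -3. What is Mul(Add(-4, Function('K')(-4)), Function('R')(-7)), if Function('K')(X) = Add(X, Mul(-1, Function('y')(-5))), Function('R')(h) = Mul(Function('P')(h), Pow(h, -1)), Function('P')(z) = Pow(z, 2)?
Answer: 35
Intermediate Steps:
Function('R')(h) = h (Function('R')(h) = Mul(Pow(h, 2), Pow(h, -1)) = h)
Function('K')(X) = Add(3, X) (Function('K')(X) = Add(X, Mul(-1, -3)) = Add(X, 3) = Add(3, X))
Mul(Add(-4, Function('K')(-4)), Function('R')(-7)) = Mul(Add(-4, Add(3, -4)), -7) = Mul(Add(-4, -1), -7) = Mul(-5, -7) = 35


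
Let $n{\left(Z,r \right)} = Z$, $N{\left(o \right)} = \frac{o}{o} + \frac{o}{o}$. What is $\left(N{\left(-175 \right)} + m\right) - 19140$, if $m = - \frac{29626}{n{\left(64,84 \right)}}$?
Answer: $- \frac{627229}{32} \approx -19601.0$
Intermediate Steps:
$N{\left(o \right)} = 2$ ($N{\left(o \right)} = 1 + 1 = 2$)
$m = - \frac{14813}{32}$ ($m = - \frac{29626}{64} = \left(-29626\right) \frac{1}{64} = - \frac{14813}{32} \approx -462.91$)
$\left(N{\left(-175 \right)} + m\right) - 19140 = \left(2 - \frac{14813}{32}\right) - 19140 = - \frac{14749}{32} - 19140 = - \frac{627229}{32}$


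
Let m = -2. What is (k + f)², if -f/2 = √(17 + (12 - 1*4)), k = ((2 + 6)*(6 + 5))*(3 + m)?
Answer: 6084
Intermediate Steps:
k = 88 (k = ((2 + 6)*(6 + 5))*(3 - 2) = (8*11)*1 = 88*1 = 88)
f = -10 (f = -2*√(17 + (12 - 1*4)) = -2*√(17 + (12 - 4)) = -2*√(17 + 8) = -2*√25 = -2*5 = -10)
(k + f)² = (88 - 10)² = 78² = 6084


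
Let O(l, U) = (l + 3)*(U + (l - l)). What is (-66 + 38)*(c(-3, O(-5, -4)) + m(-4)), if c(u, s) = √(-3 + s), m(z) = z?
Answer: 112 - 28*√5 ≈ 49.390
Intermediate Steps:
O(l, U) = U*(3 + l) (O(l, U) = (3 + l)*(U + 0) = (3 + l)*U = U*(3 + l))
(-66 + 38)*(c(-3, O(-5, -4)) + m(-4)) = (-66 + 38)*(√(-3 - 4*(3 - 5)) - 4) = -28*(√(-3 - 4*(-2)) - 4) = -28*(√(-3 + 8) - 4) = -28*(√5 - 4) = -28*(-4 + √5) = 112 - 28*√5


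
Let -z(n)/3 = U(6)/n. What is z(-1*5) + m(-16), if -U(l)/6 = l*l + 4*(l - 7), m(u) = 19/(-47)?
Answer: -27167/235 ≈ -115.60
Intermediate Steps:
m(u) = -19/47 (m(u) = 19*(-1/47) = -19/47)
U(l) = 168 - 24*l - 6*l**2 (U(l) = -6*(l*l + 4*(l - 7)) = -6*(l**2 + 4*(-7 + l)) = -6*(l**2 + (-28 + 4*l)) = -6*(-28 + l**2 + 4*l) = 168 - 24*l - 6*l**2)
z(n) = 576/n (z(n) = -3*(168 - 24*6 - 6*6**2)/n = -3*(168 - 144 - 6*36)/n = -3*(168 - 144 - 216)/n = -(-576)/n = 576/n)
z(-1*5) + m(-16) = 576/((-1*5)) - 19/47 = 576/(-5) - 19/47 = 576*(-1/5) - 19/47 = -576/5 - 19/47 = -27167/235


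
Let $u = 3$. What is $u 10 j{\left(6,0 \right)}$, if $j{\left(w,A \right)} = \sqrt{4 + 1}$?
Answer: $30 \sqrt{5} \approx 67.082$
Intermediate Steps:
$j{\left(w,A \right)} = \sqrt{5}$
$u 10 j{\left(6,0 \right)} = 3 \cdot 10 \sqrt{5} = 30 \sqrt{5}$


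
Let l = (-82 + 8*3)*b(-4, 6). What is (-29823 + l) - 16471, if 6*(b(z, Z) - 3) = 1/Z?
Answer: -836453/18 ≈ -46470.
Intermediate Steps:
b(z, Z) = 3 + 1/(6*Z)
l = -3161/18 (l = (-82 + 8*3)*(3 + (⅙)/6) = (-82 + 24)*(3 + (⅙)*(⅙)) = -58*(3 + 1/36) = -58*109/36 = -3161/18 ≈ -175.61)
(-29823 + l) - 16471 = (-29823 - 3161/18) - 16471 = -539975/18 - 16471 = -836453/18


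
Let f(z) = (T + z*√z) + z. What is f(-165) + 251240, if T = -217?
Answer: 250858 - 165*I*√165 ≈ 2.5086e+5 - 2119.5*I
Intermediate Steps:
f(z) = -217 + z + z^(3/2) (f(z) = (-217 + z*√z) + z = (-217 + z^(3/2)) + z = -217 + z + z^(3/2))
f(-165) + 251240 = (-217 - 165 + (-165)^(3/2)) + 251240 = (-217 - 165 - 165*I*√165) + 251240 = (-382 - 165*I*√165) + 251240 = 250858 - 165*I*√165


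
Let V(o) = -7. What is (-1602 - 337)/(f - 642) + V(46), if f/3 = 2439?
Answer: -48664/6675 ≈ -7.2905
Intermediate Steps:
f = 7317 (f = 3*2439 = 7317)
(-1602 - 337)/(f - 642) + V(46) = (-1602 - 337)/(7317 - 642) - 7 = -1939/6675 - 7 = -48664/6675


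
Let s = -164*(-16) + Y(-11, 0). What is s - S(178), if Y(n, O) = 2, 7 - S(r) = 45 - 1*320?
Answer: 2344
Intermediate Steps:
S(r) = 282 (S(r) = 7 - (45 - 1*320) = 7 - (45 - 320) = 7 - 1*(-275) = 7 + 275 = 282)
s = 2626 (s = -164*(-16) + 2 = 2624 + 2 = 2626)
s - S(178) = 2626 - 1*282 = 2626 - 282 = 2344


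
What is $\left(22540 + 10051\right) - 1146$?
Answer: $31445$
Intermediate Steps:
$\left(22540 + 10051\right) - 1146 = 32591 + \left(-16230 + 15084\right) = 32591 - 1146 = 31445$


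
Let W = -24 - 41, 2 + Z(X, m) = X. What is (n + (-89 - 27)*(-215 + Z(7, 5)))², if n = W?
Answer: 590247025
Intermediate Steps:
Z(X, m) = -2 + X
W = -65
n = -65
(n + (-89 - 27)*(-215 + Z(7, 5)))² = (-65 + (-89 - 27)*(-215 + (-2 + 7)))² = (-65 - 116*(-215 + 5))² = (-65 - 116*(-210))² = (-65 + 24360)² = 24295² = 590247025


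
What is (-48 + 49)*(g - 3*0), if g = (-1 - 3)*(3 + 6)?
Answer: -36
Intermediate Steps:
g = -36 (g = -4*9 = -36)
(-48 + 49)*(g - 3*0) = (-48 + 49)*(-36 - 3*0) = 1*(-36 + 0) = 1*(-36) = -36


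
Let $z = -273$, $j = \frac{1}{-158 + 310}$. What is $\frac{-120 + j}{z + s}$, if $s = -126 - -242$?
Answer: $\frac{18239}{23864} \approx 0.76429$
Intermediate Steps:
$j = \frac{1}{152} \approx 0.0065789$
$s = 116$ ($s = -126 + 242 = 116$)
$\frac{-120 + j}{z + s} = \frac{-120 + \frac{1}{152}}{-273 + 116} = - \frac{18239}{152 \left(-157\right)} = \left(- \frac{18239}{152}\right) \left(- \frac{1}{157}\right) = \frac{18239}{23864}$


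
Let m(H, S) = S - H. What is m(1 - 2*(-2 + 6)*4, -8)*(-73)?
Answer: -1679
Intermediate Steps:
m(1 - 2*(-2 + 6)*4, -8)*(-73) = (-8 - (1 - 2*(-2 + 6)*4))*(-73) = (-8 - (1 - 2*4*4))*(-73) = (-8 - (1 - 8*4))*(-73) = (-8 - (1 - 1*32))*(-73) = (-8 - (1 - 32))*(-73) = (-8 - 1*(-31))*(-73) = (-8 + 31)*(-73) = 23*(-73) = -1679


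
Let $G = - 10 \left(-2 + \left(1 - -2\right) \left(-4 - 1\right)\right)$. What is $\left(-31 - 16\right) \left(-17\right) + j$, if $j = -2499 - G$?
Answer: $-1870$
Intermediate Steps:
$G = 170$ ($G = - 10 \left(-2 + \left(1 + 2\right) \left(-5\right)\right) = - 10 \left(-2 + 3 \left(-5\right)\right) = - 10 \left(-2 - 15\right) = \left(-10\right) \left(-17\right) = 170$)
$j = -2669$ ($j = -2499 - 170 = -2669$)
$\left(-31 - 16\right) \left(-17\right) + j = \left(-31 - 16\right) \left(-17\right) - 2669 = \left(-47\right) \left(-17\right) - 2669 = 799 - 2669 = -1870$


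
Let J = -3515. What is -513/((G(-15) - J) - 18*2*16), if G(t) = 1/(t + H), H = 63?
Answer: -24624/141073 ≈ -0.17455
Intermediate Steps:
G(t) = 1/(63 + t) (G(t) = 1/(t + 63) = 1/(63 + t))
-513/((G(-15) - J) - 18*2*16) = -513/((1/(63 - 15) - 1*(-3515)) - 18*2*16) = -513/((1/48 + 3515) - 36*16) = -513/((1/48 + 3515) - 576) = -513/(168721/48 - 576) = -513/141073/48 = -513*48/141073 = -24624/141073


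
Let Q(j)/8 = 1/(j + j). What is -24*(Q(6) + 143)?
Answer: -3448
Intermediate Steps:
Q(j) = 4/j (Q(j) = 8/(j + j) = 8/((2*j)) = 8*(1/(2*j)) = 4/j)
-24*(Q(6) + 143) = -24*(4/6 + 143) = -24*(4*(⅙) + 143) = -24*(⅔ + 143) = -24*431/3 = -3448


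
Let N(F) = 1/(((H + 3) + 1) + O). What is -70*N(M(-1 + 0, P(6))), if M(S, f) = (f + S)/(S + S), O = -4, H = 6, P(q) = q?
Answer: -35/3 ≈ -11.667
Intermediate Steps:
M(S, f) = (S + f)/(2*S) (M(S, f) = (S + f)/((2*S)) = (S + f)*(1/(2*S)) = (S + f)/(2*S))
N(F) = ⅙ (N(F) = 1/(((6 + 3) + 1) - 4) = 1/((9 + 1) - 4) = 1/(10 - 4) = 1/6 = ⅙)
-70*N(M(-1 + 0, P(6))) = -70*⅙ = -35/3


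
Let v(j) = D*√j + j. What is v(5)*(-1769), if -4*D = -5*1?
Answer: -8845 - 8845*√5/4 ≈ -13790.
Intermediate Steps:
D = 5/4 (D = -(-5)/4 = -¼*(-5) = 5/4 ≈ 1.2500)
v(j) = j + 5*√j/4 (v(j) = 5*√j/4 + j = j + 5*√j/4)
v(5)*(-1769) = (5 + 5*√5/4)*(-1769) = -8845 - 8845*√5/4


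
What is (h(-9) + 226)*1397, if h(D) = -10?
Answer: 301752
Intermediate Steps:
(h(-9) + 226)*1397 = (-10 + 226)*1397 = 216*1397 = 301752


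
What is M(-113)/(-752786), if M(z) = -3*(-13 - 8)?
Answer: -63/752786 ≈ -8.3689e-5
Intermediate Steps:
M(z) = 63 (M(z) = -3*(-21) = 63)
M(-113)/(-752786) = 63/(-752786) = 63*(-1/752786) = -63/752786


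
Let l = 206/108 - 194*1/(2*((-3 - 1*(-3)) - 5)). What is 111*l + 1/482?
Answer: 25649773/10845 ≈ 2365.1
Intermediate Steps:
l = 5753/270 (l = 206*(1/108) - 194*1/(2*((-3 + 3) - 5)) = 103/54 - 194*1/(2*(0 - 5)) = 103/54 - 194/(2*(-5)) = 103/54 - 194/(-10) = 103/54 - 194*(-1/10) = 103/54 + 97/5 = 5753/270 ≈ 21.307)
111*l + 1/482 = 111*(5753/270) + 1/482 = 212861/90 + 1/482 = 25649773/10845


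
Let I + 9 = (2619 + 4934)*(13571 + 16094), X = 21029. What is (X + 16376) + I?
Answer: 224097141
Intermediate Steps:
I = 224059736 (I = -9 + (2619 + 4934)*(13571 + 16094) = -9 + 7553*29665 = -9 + 224059745 = 224059736)
(X + 16376) + I = (21029 + 16376) + 224059736 = 37405 + 224059736 = 224097141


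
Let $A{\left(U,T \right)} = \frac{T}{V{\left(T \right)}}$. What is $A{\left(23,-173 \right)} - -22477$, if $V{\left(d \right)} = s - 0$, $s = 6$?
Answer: $\frac{134689}{6} \approx 22448.0$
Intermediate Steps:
$V{\left(d \right)} = 6$ ($V{\left(d \right)} = 6 - 0 = 6 + 0 = 6$)
$A{\left(U,T \right)} = \frac{T}{6}$
$A{\left(23,-173 \right)} - -22477 = \frac{1}{6} \left(-173\right) - -22477 = - \frac{173}{6} + 22477 = \frac{134689}{6}$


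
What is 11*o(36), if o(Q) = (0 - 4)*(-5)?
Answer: 220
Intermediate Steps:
o(Q) = 20 (o(Q) = -4*(-5) = 20)
11*o(36) = 11*20 = 220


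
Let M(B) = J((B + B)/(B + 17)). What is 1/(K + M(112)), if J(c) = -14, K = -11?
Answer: -1/25 ≈ -0.040000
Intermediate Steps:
M(B) = -14
1/(K + M(112)) = 1/(-11 - 14) = 1/(-25) = -1/25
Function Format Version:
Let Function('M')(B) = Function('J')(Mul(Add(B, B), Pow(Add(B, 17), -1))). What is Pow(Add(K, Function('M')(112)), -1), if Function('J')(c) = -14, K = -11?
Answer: Rational(-1, 25) ≈ -0.040000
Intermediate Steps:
Function('M')(B) = -14
Pow(Add(K, Function('M')(112)), -1) = Pow(Add(-11, -14), -1) = Pow(-25, -1) = Rational(-1, 25)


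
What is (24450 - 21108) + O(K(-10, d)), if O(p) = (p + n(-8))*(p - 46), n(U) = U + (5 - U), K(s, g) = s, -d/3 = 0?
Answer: 3622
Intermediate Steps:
d = 0 (d = -3*0 = 0)
n(U) = 5
O(p) = (-46 + p)*(5 + p) (O(p) = (p + 5)*(p - 46) = (5 + p)*(-46 + p) = (-46 + p)*(5 + p))
(24450 - 21108) + O(K(-10, d)) = (24450 - 21108) + (-230 + (-10)² - 41*(-10)) = 3342 + (-230 + 100 + 410) = 3342 + 280 = 3622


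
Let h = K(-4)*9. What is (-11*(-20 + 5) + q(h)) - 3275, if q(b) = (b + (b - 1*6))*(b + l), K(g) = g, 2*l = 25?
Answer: -1277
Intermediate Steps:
l = 25/2 (l = (1/2)*25 = 25/2 ≈ 12.500)
h = -36 (h = -4*9 = -36)
q(b) = (-6 + 2*b)*(25/2 + b) (q(b) = (b + (b - 1*6))*(b + 25/2) = (b + (b - 6))*(25/2 + b) = (b + (-6 + b))*(25/2 + b) = (-6 + 2*b)*(25/2 + b))
(-11*(-20 + 5) + q(h)) - 3275 = (-11*(-20 + 5) + (-75 + 2*(-36)**2 + 19*(-36))) - 3275 = (-11*(-15) + (-75 + 2*1296 - 684)) - 3275 = (165 + (-75 + 2592 - 684)) - 3275 = (165 + 1833) - 3275 = 1998 - 3275 = -1277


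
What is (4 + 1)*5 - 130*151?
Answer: -19605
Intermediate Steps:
(4 + 1)*5 - 130*151 = 5*5 - 19630 = 25 - 19630 = -19605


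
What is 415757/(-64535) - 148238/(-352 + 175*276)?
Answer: -14750627983/1547162090 ≈ -9.5340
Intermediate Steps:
415757/(-64535) - 148238/(-352 + 175*276) = 415757*(-1/64535) - 148238/(-352 + 48300) = -415757/64535 - 148238/47948 = -415757/64535 - 148238*1/47948 = -415757/64535 - 74119/23974 = -14750627983/1547162090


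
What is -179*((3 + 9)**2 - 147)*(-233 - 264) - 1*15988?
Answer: -282877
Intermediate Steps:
-179*((3 + 9)**2 - 147)*(-233 - 264) - 1*15988 = -179*(12**2 - 147)*(-497) - 15988 = -179*(144 - 147)*(-497) - 15988 = -(-537)*(-497) - 15988 = -179*1491 - 15988 = -266889 - 15988 = -282877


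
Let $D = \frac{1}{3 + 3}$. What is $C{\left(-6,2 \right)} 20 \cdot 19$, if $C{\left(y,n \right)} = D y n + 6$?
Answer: $1520$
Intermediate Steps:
$D = \frac{1}{6} \approx 0.16667$
$C{\left(y,n \right)} = 6 + \frac{n y}{6}$ ($C{\left(y,n \right)} = \frac{y}{6} n + 6 = \frac{n y}{6} + 6 = 6 + \frac{n y}{6}$)
$C{\left(-6,2 \right)} 20 \cdot 19 = \left(6 + \frac{1}{6} \cdot 2 \left(-6\right)\right) 20 \cdot 19 = \left(6 - 2\right) 20 \cdot 19 = 4 \cdot 20 \cdot 19 = 80 \cdot 19 = 1520$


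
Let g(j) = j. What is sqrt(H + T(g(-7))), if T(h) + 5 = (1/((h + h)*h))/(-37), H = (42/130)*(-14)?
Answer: I*sqrt(10796328790)/33670 ≈ 3.086*I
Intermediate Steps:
H = -294/65 (H = (42*(1/130))*(-14) = (21/65)*(-14) = -294/65 ≈ -4.5231)
T(h) = -5 - 1/(74*h**2) (T(h) = -5 + (1/((h + h)*h))/(-37) = -5 + (1/(((2*h))*h))*(-1/37) = -5 + ((1/(2*h))/h)*(-1/37) = -5 + (1/(2*h**2))*(-1/37) = -5 - 1/(74*h**2))
sqrt(H + T(g(-7))) = sqrt(-294/65 + (-5 - 1/74/(-7)**2)) = sqrt(-294/65 + (-5 - 1/74*1/49)) = sqrt(-294/65 + (-5 - 1/3626)) = sqrt(-294/65 - 18131/3626) = sqrt(-2244559/235690) = I*sqrt(10796328790)/33670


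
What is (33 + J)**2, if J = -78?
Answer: 2025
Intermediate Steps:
(33 + J)**2 = (33 - 78)**2 = (-45)**2 = 2025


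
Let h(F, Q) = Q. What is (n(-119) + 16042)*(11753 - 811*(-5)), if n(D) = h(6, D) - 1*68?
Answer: 250635840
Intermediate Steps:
n(D) = -68 + D (n(D) = D - 1*68 = D - 68 = -68 + D)
(n(-119) + 16042)*(11753 - 811*(-5)) = ((-68 - 119) + 16042)*(11753 - 811*(-5)) = (-187 + 16042)*(11753 + 4055) = 15855*15808 = 250635840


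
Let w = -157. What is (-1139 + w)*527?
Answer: -682992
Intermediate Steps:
(-1139 + w)*527 = (-1139 - 157)*527 = -1296*527 = -682992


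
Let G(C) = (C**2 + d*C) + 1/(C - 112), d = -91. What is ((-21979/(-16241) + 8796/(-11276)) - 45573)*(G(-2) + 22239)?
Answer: -5333927778645859925/5219305206 ≈ -1.0220e+9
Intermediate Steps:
G(C) = C**2 + 1/(-112 + C) - 91*C (G(C) = (C**2 - 91*C) + 1/(C - 112) = (C**2 - 91*C) + 1/(-112 + C) = C**2 + 1/(-112 + C) - 91*C)
((-21979/(-16241) + 8796/(-11276)) - 45573)*(G(-2) + 22239) = ((-21979/(-16241) + 8796/(-11276)) - 45573)*((1 + (-2)**3 - 203*(-2)**2 + 10192*(-2))/(-112 - 2) + 22239) = ((-21979*(-1/16241) + 8796*(-1/11276)) - 45573)*((1 - 8 - 203*4 - 20384)/(-114) + 22239) = ((21979/16241 - 2199/2819) - 45573)*(-(1 - 8 - 812 - 20384)/114 + 22239) = (26244842/45783379 - 45573)*(-1/114*(-21203) + 22239) = -2086459686325*(21203/114 + 22239)/45783379 = -2086459686325/45783379*2556449/114 = -5333927778645859925/5219305206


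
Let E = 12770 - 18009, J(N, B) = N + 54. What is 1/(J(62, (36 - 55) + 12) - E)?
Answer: 1/5355 ≈ 0.00018674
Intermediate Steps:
J(N, B) = 54 + N
E = -5239
1/(J(62, (36 - 55) + 12) - E) = 1/((54 + 62) - 1*(-5239)) = 1/(116 + 5239) = 1/5355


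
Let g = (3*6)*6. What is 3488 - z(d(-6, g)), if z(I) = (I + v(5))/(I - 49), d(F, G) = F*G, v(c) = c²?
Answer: 2430513/697 ≈ 3487.1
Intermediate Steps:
g = 108 (g = 18*6 = 108)
z(I) = (25 + I)/(-49 + I) (z(I) = (I + 5²)/(I - 49) = (I + 25)/(-49 + I) = (25 + I)/(-49 + I))
3488 - z(d(-6, g)) = 3488 - (25 - 6*108)/(-49 - 6*108) = 3488 - (25 - 648)/(-49 - 648) = 3488 - (-623)/(-697) = 3488 - (-1)*(-623)/697 = 3488 - 1*623/697 = 3488 - 623/697 = 2430513/697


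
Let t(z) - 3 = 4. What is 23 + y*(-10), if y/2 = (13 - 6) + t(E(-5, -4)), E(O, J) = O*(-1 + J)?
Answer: -257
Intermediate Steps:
t(z) = 7 (t(z) = 3 + 4 = 7)
y = 28 (y = 2*((13 - 6) + 7) = 2*(7 + 7) = 2*14 = 28)
23 + y*(-10) = 23 + 28*(-10) = 23 - 280 = -257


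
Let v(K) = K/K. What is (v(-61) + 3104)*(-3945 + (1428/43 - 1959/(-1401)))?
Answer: -243818851950/20081 ≈ -1.2142e+7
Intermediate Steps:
v(K) = 1
(v(-61) + 3104)*(-3945 + (1428/43 - 1959/(-1401))) = (1 + 3104)*(-3945 + (1428/43 - 1959/(-1401))) = 3105*(-3945 + (1428*(1/43) - 1959*(-1/1401))) = 3105*(-3945 + (1428/43 + 653/467)) = 3105*(-3945 + 694955/20081) = 3105*(-78524590/20081) = -243818851950/20081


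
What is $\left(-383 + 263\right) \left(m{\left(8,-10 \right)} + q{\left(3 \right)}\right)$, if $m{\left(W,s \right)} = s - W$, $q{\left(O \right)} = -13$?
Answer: $3720$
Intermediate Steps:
$\left(-383 + 263\right) \left(m{\left(8,-10 \right)} + q{\left(3 \right)}\right) = \left(-383 + 263\right) \left(\left(-10 - 8\right) - 13\right) = - 120 \left(\left(-10 - 8\right) - 13\right) = - 120 \left(-18 - 13\right) = \left(-120\right) \left(-31\right) = 3720$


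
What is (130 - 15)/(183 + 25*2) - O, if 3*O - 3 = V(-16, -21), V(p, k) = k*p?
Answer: -26214/233 ≈ -112.51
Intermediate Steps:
O = 113 (O = 1 + (-21*(-16))/3 = 1 + (⅓)*336 = 1 + 112 = 113)
(130 - 15)/(183 + 25*2) - O = (130 - 15)/(183 + 25*2) - 1*113 = 115/(183 + 50) - 113 = 115/233 - 113 = -26214/233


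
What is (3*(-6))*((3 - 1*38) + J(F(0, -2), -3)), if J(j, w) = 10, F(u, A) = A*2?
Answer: 450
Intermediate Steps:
F(u, A) = 2*A
(3*(-6))*((3 - 1*38) + J(F(0, -2), -3)) = (3*(-6))*((3 - 1*38) + 10) = -18*((3 - 38) + 10) = -18*(-35 + 10) = -18*(-25) = 450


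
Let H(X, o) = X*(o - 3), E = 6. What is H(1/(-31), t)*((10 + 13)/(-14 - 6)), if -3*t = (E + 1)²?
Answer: -667/930 ≈ -0.71720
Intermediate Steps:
t = -49/3 (t = -(6 + 1)²/3 = -⅓*7² = -⅓*49 = -49/3 ≈ -16.333)
H(X, o) = X*(-3 + o)
H(1/(-31), t)*((10 + 13)/(-14 - 6)) = ((-3 - 49/3)/(-31))*((10 + 13)/(-14 - 6)) = (-1/31*(-58/3))*(23/(-20)) = 58*(23*(-1/20))/93 = (58/93)*(-23/20) = -667/930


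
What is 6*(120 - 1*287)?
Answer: -1002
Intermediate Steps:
6*(120 - 1*287) = 6*(120 - 287) = 6*(-167) = -1002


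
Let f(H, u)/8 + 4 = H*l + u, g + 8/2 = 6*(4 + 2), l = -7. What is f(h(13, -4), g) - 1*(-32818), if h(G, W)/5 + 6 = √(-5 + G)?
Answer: 34722 - 560*√2 ≈ 33930.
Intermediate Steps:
g = 32 (g = -4 + 6*(4 + 2) = -4 + 6*6 = -4 + 36 = 32)
h(G, W) = -30 + 5*√(-5 + G)
f(H, u) = -32 - 56*H + 8*u (f(H, u) = -32 + 8*(H*(-7) + u) = -32 + 8*(-7*H + u) = -32 + 8*(u - 7*H) = -32 + (-56*H + 8*u) = -32 - 56*H + 8*u)
f(h(13, -4), g) - 1*(-32818) = (-32 - 56*(-30 + 5*√(-5 + 13)) + 8*32) - 1*(-32818) = (-32 - 56*(-30 + 5*√8) + 256) + 32818 = (-32 - 56*(-30 + 5*(2*√2)) + 256) + 32818 = (-32 - 56*(-30 + 10*√2) + 256) + 32818 = (-32 + (1680 - 560*√2) + 256) + 32818 = (1904 - 560*√2) + 32818 = 34722 - 560*√2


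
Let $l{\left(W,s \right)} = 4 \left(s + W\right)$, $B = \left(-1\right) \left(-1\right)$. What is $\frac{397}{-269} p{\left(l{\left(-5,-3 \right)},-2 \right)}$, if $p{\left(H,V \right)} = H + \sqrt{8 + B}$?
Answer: $\frac{11513}{269} \approx 42.799$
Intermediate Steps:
$B = 1$
$l{\left(W,s \right)} = 4 W + 4 s$ ($l{\left(W,s \right)} = 4 \left(W + s\right) = 4 W + 4 s$)
$p{\left(H,V \right)} = 3 + H$ ($p{\left(H,V \right)} = H + \sqrt{8 + 1} = H + \sqrt{9} = H + 3 = 3 + H$)
$\frac{397}{-269} p{\left(l{\left(-5,-3 \right)},-2 \right)} = \frac{397}{-269} \left(3 + \left(4 \left(-5\right) + 4 \left(-3\right)\right)\right) = 397 \left(- \frac{1}{269}\right) \left(3 - 32\right) = - \frac{397 \left(3 - 32\right)}{269} = \left(- \frac{397}{269}\right) \left(-29\right) = \frac{11513}{269}$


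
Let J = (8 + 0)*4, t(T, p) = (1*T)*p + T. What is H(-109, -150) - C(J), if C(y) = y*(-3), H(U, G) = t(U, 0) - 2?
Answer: -15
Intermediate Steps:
t(T, p) = T + T*p (t(T, p) = T*p + T = T + T*p)
H(U, G) = -2 + U (H(U, G) = U*(1 + 0) - 2 = U*1 - 2 = U - 2 = -2 + U)
J = 32 (J = 8*4 = 32)
C(y) = -3*y
H(-109, -150) - C(J) = (-2 - 109) - (-3)*32 = -111 - 1*(-96) = -111 + 96 = -15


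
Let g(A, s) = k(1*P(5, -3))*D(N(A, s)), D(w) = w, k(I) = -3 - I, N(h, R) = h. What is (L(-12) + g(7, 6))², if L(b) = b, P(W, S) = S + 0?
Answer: 144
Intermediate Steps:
P(W, S) = S
g(A, s) = 0 (g(A, s) = (-3 - (-3))*A = (-3 - 1*(-3))*A = (-3 + 3)*A = 0*A = 0)
(L(-12) + g(7, 6))² = (-12 + 0)² = (-12)² = 144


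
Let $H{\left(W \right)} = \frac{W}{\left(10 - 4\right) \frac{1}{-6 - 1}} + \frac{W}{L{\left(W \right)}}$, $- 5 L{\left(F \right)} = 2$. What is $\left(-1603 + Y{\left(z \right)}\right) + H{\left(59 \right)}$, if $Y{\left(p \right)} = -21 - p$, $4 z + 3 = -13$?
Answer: $- \frac{5509}{3} \approx -1836.3$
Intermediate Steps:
$z = -4$ ($z = - \frac{3}{4} + \frac{1}{4} \left(-13\right) = - \frac{3}{4} - \frac{13}{4} = -4$)
$L{\left(F \right)} = - \frac{2}{5}$ ($L{\left(F \right)} = \left(- \frac{1}{5}\right) 2 = - \frac{2}{5}$)
$H{\left(W \right)} = - \frac{11 W}{3}$ ($H{\left(W \right)} = \frac{W}{\left(10 - 4\right) \frac{1}{-6 - 1}} + \frac{W}{- \frac{2}{5}} = \frac{W}{6 \frac{1}{-7}} + W \left(- \frac{5}{2}\right) = \frac{W}{6 \left(- \frac{1}{7}\right)} - \frac{5 W}{2} = \frac{W}{- \frac{6}{7}} - \frac{5 W}{2} = W \left(- \frac{7}{6}\right) - \frac{5 W}{2} = - \frac{7 W}{6} - \frac{5 W}{2} = - \frac{11 W}{3}$)
$\left(-1603 + Y{\left(z \right)}\right) + H{\left(59 \right)} = \left(-1603 - 17\right) - \frac{649}{3} = -1620 - \frac{649}{3} = - \frac{5509}{3}$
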